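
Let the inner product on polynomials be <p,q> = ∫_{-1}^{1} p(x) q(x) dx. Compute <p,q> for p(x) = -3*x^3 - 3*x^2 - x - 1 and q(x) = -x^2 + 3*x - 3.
<p,q> = 124/15

Expand the product: p(x)·q(x) = 3*x^5 - 6*x^4 + x^3 + 7*x^2 + 3.
∫_{-1}^{1} of each monomial x^k gives [2/(k+1) if k even, 0 if k odd]. Integrating term-by-term (or equivalently evaluating the antiderivative F(x) = x^6/2 - 6*x^5/5 + x^4/4 + 7*x^3/3 + 3*x at the endpoints):
  F(1) − F(−1) = 293/60 − (-203/60) = 124/15.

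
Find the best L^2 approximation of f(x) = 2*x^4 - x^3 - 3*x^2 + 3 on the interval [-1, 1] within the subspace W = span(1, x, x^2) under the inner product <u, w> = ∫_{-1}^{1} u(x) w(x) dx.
g(x) = -9*x^2/7 - 3*x/5 + 99/35

The best approximation g ∈ W is the orthogonal projection of f onto W. Writing g = a_0 + a_1 x + a_2 x^2, the coefficients solve the normal equations G · a = b where
  G_{ij} = <φ_i, φ_j> and b_i = <f, φ_i>, with φ_0 = 1, φ_1 = x, φ_2 = x^2.
G =
  [2, 0, 2/3]
  [0, 2/3, 0]
  [2/3, 0, 2/5],
b = (24/5, -2/5, 48/35).
Solving gives a_0 = 99/35, a_1 = -3/5, a_2 = -9/7, so
  g(x) = -9*x^2/7 - 3*x/5 + 99/35.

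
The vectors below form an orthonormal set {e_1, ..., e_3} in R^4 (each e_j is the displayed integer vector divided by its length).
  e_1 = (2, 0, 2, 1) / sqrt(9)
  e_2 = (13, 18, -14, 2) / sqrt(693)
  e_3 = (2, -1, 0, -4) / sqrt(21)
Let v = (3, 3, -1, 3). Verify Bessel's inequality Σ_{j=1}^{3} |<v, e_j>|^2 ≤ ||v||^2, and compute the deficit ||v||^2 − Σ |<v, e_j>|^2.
Σ |<v, e_j>|^2 = 305/11; ||v||^2 = 28; deficit = 3/11

Write each e_j = u_j / sqrt(<u_j, u_j>) where u_j is the displayed integer vector. Then <v, e_j> = <v, u_j> / sqrt(<u_j, u_j>), so |<v, e_j>|^2 = <v, u_j>^2 / <u_j, u_j>.
Coefficients: <v, e_1> = 7/sqrt(9), <v, e_2> = 113/sqrt(693), <v, e_3> = -9/sqrt(21).
Square and sum: Σ |<v, e_j>|^2 = 305/11.
Compute ||v||^2 = v·v = 28.
Deficit = 28 − 305/11 = 3/11 ≥ 0, confirming Bessel's inequality. (The deficit equals ||v − Σ <v,e_j> e_j||^2, the squared distance from v to span{e_j}.)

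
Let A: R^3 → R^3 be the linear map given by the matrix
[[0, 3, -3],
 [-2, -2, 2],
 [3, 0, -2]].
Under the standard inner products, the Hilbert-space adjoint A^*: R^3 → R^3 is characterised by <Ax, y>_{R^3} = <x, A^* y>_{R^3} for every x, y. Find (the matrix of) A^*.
A^* = A^T =
[[0, -2, 3],
 [3, -2, 0],
 [-3, 2, -2]]

For real matrices with standard dot products, the defining identity <Ax, y> = <x, A^* y> gives (Ax)^T y = x^T (A^*) y, i.e. x^T A^T y = x^T (A^*) y. Since this holds for all x, y, we must have A^* = A^T. Therefore
A^* =
[[0, -2, 3],
 [3, -2, 0],
 [-3, 2, -2]].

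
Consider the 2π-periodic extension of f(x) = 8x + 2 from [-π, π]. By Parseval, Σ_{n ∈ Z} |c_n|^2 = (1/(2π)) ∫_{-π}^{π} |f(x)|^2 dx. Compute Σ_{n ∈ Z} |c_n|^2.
Σ |c_n|^2 = 64π^2/3 + 4

Expand and integrate term by term over [-π, π]:
  ∫ (8x)^2 dx = 64·(2π^3/3); ∫ 2·8·(2)·x dx = 0 (odd integrand); ∫ 2^2 dx = 4·2π.
So (1/(2π)) ∫_{-π}^{π} (8x + 2)^2 dx = 64π^2/3 + 4 = 64π^2/3 + 4.
Parseval ⇒ Σ |c_n|^2 = 64π^2/3 + 4.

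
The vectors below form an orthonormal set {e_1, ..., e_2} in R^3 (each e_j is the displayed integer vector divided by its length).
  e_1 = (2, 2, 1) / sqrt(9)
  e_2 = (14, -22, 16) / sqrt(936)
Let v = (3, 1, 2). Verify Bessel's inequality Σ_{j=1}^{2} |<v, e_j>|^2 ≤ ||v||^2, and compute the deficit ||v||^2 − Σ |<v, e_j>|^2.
Σ |<v, e_j>|^2 = 14; ||v||^2 = 14; deficit = 0

Write each e_j = u_j / sqrt(<u_j, u_j>) where u_j is the displayed integer vector. Then <v, e_j> = <v, u_j> / sqrt(<u_j, u_j>), so |<v, e_j>|^2 = <v, u_j>^2 / <u_j, u_j>.
Coefficients: <v, e_1> = 10/sqrt(9), <v, e_2> = 52/sqrt(936).
Square and sum: Σ |<v, e_j>|^2 = 14.
Compute ||v||^2 = v·v = 14.
Deficit = 14 − 14 = 0 ≥ 0, confirming Bessel's inequality. (The deficit equals ||v − Σ <v,e_j> e_j||^2, the squared distance from v to span{e_j}.)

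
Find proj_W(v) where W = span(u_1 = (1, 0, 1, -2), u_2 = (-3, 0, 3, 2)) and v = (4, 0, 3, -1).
proj_W(v) = (40/29, 0, 49/29, -86/29)

Set up U = [u_1 | ... | u_2] ∈ R^(4×2). The projector onto W = col(U) is P = U (U^T U)^(-1) U^T.
Compute U^T U =
  [6, -4]
  [-4, 22],
and U^T v = (9, -5).
Solve U^T U · c = U^T v for the coefficients: c = (89/58, 3/58). The projection is proj_W(v) = U c.
Check: (v - proj_W(v)) · u_1 = 0  (should be 0).
Check: (v - proj_W(v)) · u_2 = 0  (should be 0).
Result: proj_W(v) = (40/29, 0, 49/29, -86/29).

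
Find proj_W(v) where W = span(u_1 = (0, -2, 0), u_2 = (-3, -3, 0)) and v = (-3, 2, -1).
proj_W(v) = (-3, 2, 0)

Set up U = [u_1 | ... | u_2] ∈ R^(3×2). The projector onto W = col(U) is P = U (U^T U)^(-1) U^T.
Compute U^T U =
  [4, 6]
  [6, 18],
and U^T v = (-4, 3).
Solve U^T U · c = U^T v for the coefficients: c = (-5/2, 1). The projection is proj_W(v) = U c.
Check: (v - proj_W(v)) · u_1 = 0  (should be 0).
Check: (v - proj_W(v)) · u_2 = 0  (should be 0).
Result: proj_W(v) = (-3, 2, 0).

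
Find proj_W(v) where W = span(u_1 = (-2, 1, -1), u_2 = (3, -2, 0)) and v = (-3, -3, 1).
proj_W(v) = (-5/7, 3/7, -1/7)

Set up U = [u_1 | ... | u_2] ∈ R^(3×2). The projector onto W = col(U) is P = U (U^T U)^(-1) U^T.
Compute U^T U =
  [6, -8]
  [-8, 13],
and U^T v = (2, -3).
Solve U^T U · c = U^T v for the coefficients: c = (1/7, -1/7). The projection is proj_W(v) = U c.
Check: (v - proj_W(v)) · u_1 = 0  (should be 0).
Check: (v - proj_W(v)) · u_2 = 0  (should be 0).
Result: proj_W(v) = (-5/7, 3/7, -1/7).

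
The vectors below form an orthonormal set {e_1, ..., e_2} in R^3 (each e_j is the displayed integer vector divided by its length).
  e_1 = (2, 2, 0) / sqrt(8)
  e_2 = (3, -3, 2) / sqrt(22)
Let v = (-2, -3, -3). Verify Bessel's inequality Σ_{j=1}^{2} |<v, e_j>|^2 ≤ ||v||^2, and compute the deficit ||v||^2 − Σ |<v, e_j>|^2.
Σ |<v, e_j>|^2 = 142/11; ||v||^2 = 22; deficit = 100/11

Write each e_j = u_j / sqrt(<u_j, u_j>) where u_j is the displayed integer vector. Then <v, e_j> = <v, u_j> / sqrt(<u_j, u_j>), so |<v, e_j>|^2 = <v, u_j>^2 / <u_j, u_j>.
Coefficients: <v, e_1> = -10/sqrt(8), <v, e_2> = -3/sqrt(22).
Square and sum: Σ |<v, e_j>|^2 = 142/11.
Compute ||v||^2 = v·v = 22.
Deficit = 22 − 142/11 = 100/11 ≥ 0, confirming Bessel's inequality. (The deficit equals ||v − Σ <v,e_j> e_j||^2, the squared distance from v to span{e_j}.)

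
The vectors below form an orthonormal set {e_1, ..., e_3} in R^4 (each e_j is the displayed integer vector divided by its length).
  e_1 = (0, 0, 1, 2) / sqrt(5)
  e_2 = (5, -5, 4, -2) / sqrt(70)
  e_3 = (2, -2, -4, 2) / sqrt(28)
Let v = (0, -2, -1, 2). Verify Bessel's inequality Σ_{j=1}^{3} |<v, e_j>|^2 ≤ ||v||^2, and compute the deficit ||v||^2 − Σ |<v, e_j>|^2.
Σ |<v, e_j>|^2 = 7; ||v||^2 = 9; deficit = 2

Write each e_j = u_j / sqrt(<u_j, u_j>) where u_j is the displayed integer vector. Then <v, e_j> = <v, u_j> / sqrt(<u_j, u_j>), so |<v, e_j>|^2 = <v, u_j>^2 / <u_j, u_j>.
Coefficients: <v, e_1> = 3/sqrt(5), <v, e_2> = 2/sqrt(70), <v, e_3> = 12/sqrt(28).
Square and sum: Σ |<v, e_j>|^2 = 7.
Compute ||v||^2 = v·v = 9.
Deficit = 9 − 7 = 2 ≥ 0, confirming Bessel's inequality. (The deficit equals ||v − Σ <v,e_j> e_j||^2, the squared distance from v to span{e_j}.)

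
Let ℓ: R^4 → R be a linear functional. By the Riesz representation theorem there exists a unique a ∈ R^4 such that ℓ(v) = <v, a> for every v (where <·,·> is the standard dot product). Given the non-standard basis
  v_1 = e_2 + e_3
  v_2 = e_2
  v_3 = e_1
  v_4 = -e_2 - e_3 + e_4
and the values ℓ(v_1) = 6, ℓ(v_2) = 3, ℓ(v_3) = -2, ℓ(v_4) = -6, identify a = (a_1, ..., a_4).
a = (-2, 3, 3, 0)

Write a = (a_1, ..., a_4) in the standard basis. For each basis vector v_i, ℓ(v_i) = <v_i, a> is a linear equation in the a_j's. Collect the n equations into a matrix system V a = ℓ, where row i of V is v_i (expressed in the standard basis). Since V is invertible (lower-triangular with 1s on the diagonal, up to permutation), solve by back-substitution:
  V =
[[0, 1, 1, 0],
 [0, 1, 0, 0],
 [1, 0, 0, 0],
 [0, -1, -1, 1]]
  V a = (6, 3, -2, -6)
Solving gives a = (-2, 3, 3, 0).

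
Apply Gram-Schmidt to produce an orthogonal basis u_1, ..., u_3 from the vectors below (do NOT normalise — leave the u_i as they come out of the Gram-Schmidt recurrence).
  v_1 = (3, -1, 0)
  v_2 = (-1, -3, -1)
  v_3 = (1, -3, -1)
Orthogonal basis:
  u_1 = (3, -1, 0)
  u_2 = (-1, -3, -1)
  u_3 = (1/55, 3/55, -2/11)

Apply the Gram-Schmidt recurrence
  u_1 = v_1
  u_i = v_i − Σ_{j<i} ((v_i · u_j) / (u_j · u_j)) · u_j.

Step by step this gives:
  u_1 = (3, -1, 0)
  u_2 = (-1, -3, -1)
  u_3 = (1/55, 3/55, -2/11)

Orthogonality check:
  u_2 · u_1 = 0 (should be 0)
  u_3 · u_1 = 0 (should be 0)
  u_3 · u_2 = 0 (should be 0)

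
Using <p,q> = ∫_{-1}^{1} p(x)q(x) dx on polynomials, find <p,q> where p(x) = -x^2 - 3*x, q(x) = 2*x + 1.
<p,q> = -14/3

Expand the product: p(x)·q(x) = -2*x^3 - 7*x^2 - 3*x.
∫_{-1}^{1} of each monomial x^k gives [2/(k+1) if k even, 0 if k odd]. Integrating term-by-term (or equivalently evaluating the antiderivative F(x) = -x^4/2 - 7*x^3/3 - 3*x^2/2 at the endpoints):
  F(1) − F(−1) = -13/3 − (1/3) = -14/3.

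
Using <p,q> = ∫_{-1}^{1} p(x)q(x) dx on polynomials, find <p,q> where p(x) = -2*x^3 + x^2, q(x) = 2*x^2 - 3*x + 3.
<p,q> = 26/5

Expand the product: p(x)·q(x) = -4*x^5 + 8*x^4 - 9*x^3 + 3*x^2.
∫_{-1}^{1} of each monomial x^k gives [2/(k+1) if k even, 0 if k odd]. Integrating term-by-term (or equivalently evaluating the antiderivative F(x) = -2*x^6/3 + 8*x^5/5 - 9*x^4/4 + x^3 at the endpoints):
  F(1) − F(−1) = -19/60 − (-331/60) = 26/5.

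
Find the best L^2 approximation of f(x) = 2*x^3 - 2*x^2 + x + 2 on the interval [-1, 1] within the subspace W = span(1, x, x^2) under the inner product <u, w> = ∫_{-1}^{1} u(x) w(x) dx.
g(x) = -2*x^2 + 11*x/5 + 2

The best approximation g ∈ W is the orthogonal projection of f onto W. Writing g = a_0 + a_1 x + a_2 x^2, the coefficients solve the normal equations G · a = b where
  G_{ij} = <φ_i, φ_j> and b_i = <f, φ_i>, with φ_0 = 1, φ_1 = x, φ_2 = x^2.
G =
  [2, 0, 2/3]
  [0, 2/3, 0]
  [2/3, 0, 2/5],
b = (8/3, 22/15, 8/15).
Solving gives a_0 = 2, a_1 = 11/5, a_2 = -2, so
  g(x) = -2*x^2 + 11*x/5 + 2.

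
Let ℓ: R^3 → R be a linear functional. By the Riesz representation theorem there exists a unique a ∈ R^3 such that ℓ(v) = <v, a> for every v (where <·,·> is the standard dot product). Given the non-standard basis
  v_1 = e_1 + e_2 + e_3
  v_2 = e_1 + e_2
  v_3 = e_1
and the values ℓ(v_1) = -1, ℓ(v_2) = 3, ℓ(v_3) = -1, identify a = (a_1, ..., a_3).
a = (-1, 4, -4)

Write a = (a_1, ..., a_3) in the standard basis. For each basis vector v_i, ℓ(v_i) = <v_i, a> is a linear equation in the a_j's. Collect the n equations into a matrix system V a = ℓ, where row i of V is v_i (expressed in the standard basis). Since V is invertible (lower-triangular with 1s on the diagonal, up to permutation), solve by back-substitution:
  V =
[[1, 1, 1],
 [1, 1, 0],
 [1, 0, 0]]
  V a = (-1, 3, -1)
Solving gives a = (-1, 4, -4).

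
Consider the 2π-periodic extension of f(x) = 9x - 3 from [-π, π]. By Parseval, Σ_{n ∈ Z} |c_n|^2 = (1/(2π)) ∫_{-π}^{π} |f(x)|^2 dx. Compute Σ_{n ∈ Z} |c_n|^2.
Σ |c_n|^2 = 27π^2 + 9

Expand and integrate term by term over [-π, π]:
  ∫ (9x)^2 dx = 81·(2π^3/3); ∫ 2·9·(-3)·x dx = 0 (odd integrand); ∫ (-3)^2 dx = 9·2π.
So (1/(2π)) ∫_{-π}^{π} (9x - 3)^2 dx = 81π^2/3 + 9 = 27π^2 + 9.
Parseval ⇒ Σ |c_n|^2 = 27π^2 + 9.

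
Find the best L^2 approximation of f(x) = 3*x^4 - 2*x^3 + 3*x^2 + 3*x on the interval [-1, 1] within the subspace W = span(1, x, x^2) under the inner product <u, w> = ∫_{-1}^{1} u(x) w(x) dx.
g(x) = 39*x^2/7 + 9*x/5 - 9/35

The best approximation g ∈ W is the orthogonal projection of f onto W. Writing g = a_0 + a_1 x + a_2 x^2, the coefficients solve the normal equations G · a = b where
  G_{ij} = <φ_i, φ_j> and b_i = <f, φ_i>, with φ_0 = 1, φ_1 = x, φ_2 = x^2.
G =
  [2, 0, 2/3]
  [0, 2/3, 0]
  [2/3, 0, 2/5],
b = (16/5, 6/5, 72/35).
Solving gives a_0 = -9/35, a_1 = 9/5, a_2 = 39/7, so
  g(x) = 39*x^2/7 + 9*x/5 - 9/35.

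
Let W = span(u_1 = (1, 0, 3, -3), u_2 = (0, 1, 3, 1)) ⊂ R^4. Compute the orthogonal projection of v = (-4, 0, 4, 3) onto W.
proj_W(v) = (-101/173, 291/173, 570/173, 594/173)

Set up U = [u_1 | ... | u_2] ∈ R^(4×2). The projector onto W = col(U) is P = U (U^T U)^(-1) U^T.
Compute U^T U =
  [19, 6]
  [6, 11],
and U^T v = (-1, 15).
Solve U^T U · c = U^T v for the coefficients: c = (-101/173, 291/173). The projection is proj_W(v) = U c.
Check: (v - proj_W(v)) · u_1 = 0  (should be 0).
Check: (v - proj_W(v)) · u_2 = 0  (should be 0).
Result: proj_W(v) = (-101/173, 291/173, 570/173, 594/173).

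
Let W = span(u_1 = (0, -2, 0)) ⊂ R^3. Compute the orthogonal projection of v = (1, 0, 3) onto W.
proj_W(v) = (0, 0, 0)

Set up U = [u_1 | ... | u_1] ∈ R^(3×1). The projector onto W = col(U) is P = U (U^T U)^(-1) U^T.
Compute U^T U =
  [4],
and U^T v = (0).
Solve U^T U · c = U^T v for the coefficients: c = (0). The projection is proj_W(v) = U c.
Check: (v - proj_W(v)) · u_1 = 0  (should be 0).
Result: proj_W(v) = (0, 0, 0).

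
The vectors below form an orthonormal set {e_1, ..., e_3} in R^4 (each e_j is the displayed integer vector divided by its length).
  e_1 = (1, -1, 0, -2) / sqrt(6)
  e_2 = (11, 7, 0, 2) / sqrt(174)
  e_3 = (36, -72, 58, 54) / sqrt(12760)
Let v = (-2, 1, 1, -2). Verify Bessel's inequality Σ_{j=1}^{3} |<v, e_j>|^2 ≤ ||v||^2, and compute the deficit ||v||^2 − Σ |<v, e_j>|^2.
Σ |<v, e_j>|^2 = 571/110; ||v||^2 = 10; deficit = 529/110

Write each e_j = u_j / sqrt(<u_j, u_j>) where u_j is the displayed integer vector. Then <v, e_j> = <v, u_j> / sqrt(<u_j, u_j>), so |<v, e_j>|^2 = <v, u_j>^2 / <u_j, u_j>.
Coefficients: <v, e_1> = 1/sqrt(6), <v, e_2> = -19/sqrt(174), <v, e_3> = -194/sqrt(12760).
Square and sum: Σ |<v, e_j>|^2 = 571/110.
Compute ||v||^2 = v·v = 10.
Deficit = 10 − 571/110 = 529/110 ≥ 0, confirming Bessel's inequality. (The deficit equals ||v − Σ <v,e_j> e_j||^2, the squared distance from v to span{e_j}.)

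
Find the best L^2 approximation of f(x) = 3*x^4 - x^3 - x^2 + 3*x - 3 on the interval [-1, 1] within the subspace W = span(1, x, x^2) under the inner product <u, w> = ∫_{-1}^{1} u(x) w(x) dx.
g(x) = 11*x^2/7 + 12*x/5 - 114/35

The best approximation g ∈ W is the orthogonal projection of f onto W. Writing g = a_0 + a_1 x + a_2 x^2, the coefficients solve the normal equations G · a = b where
  G_{ij} = <φ_i, φ_j> and b_i = <f, φ_i>, with φ_0 = 1, φ_1 = x, φ_2 = x^2.
G =
  [2, 0, 2/3]
  [0, 2/3, 0]
  [2/3, 0, 2/5],
b = (-82/15, 8/5, -54/35).
Solving gives a_0 = -114/35, a_1 = 12/5, a_2 = 11/7, so
  g(x) = 11*x^2/7 + 12*x/5 - 114/35.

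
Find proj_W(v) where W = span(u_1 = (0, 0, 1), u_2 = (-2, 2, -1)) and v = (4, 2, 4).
proj_W(v) = (1, -1, 4)

Set up U = [u_1 | ... | u_2] ∈ R^(3×2). The projector onto W = col(U) is P = U (U^T U)^(-1) U^T.
Compute U^T U =
  [1, -1]
  [-1, 9],
and U^T v = (4, -8).
Solve U^T U · c = U^T v for the coefficients: c = (7/2, -1/2). The projection is proj_W(v) = U c.
Check: (v - proj_W(v)) · u_1 = 0  (should be 0).
Check: (v - proj_W(v)) · u_2 = 0  (should be 0).
Result: proj_W(v) = (1, -1, 4).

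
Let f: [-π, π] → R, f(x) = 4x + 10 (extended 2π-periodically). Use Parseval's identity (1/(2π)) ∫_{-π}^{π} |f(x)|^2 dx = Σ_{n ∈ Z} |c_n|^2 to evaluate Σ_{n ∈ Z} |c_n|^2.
Σ |c_n|^2 = 16π^2/3 + 100

Expand and integrate term by term over [-π, π]:
  ∫ (4x)^2 dx = 16·(2π^3/3); ∫ 2·4·(10)·x dx = 0 (odd integrand); ∫ 10^2 dx = 100·2π.
So (1/(2π)) ∫_{-π}^{π} (4x + 10)^2 dx = 16π^2/3 + 100 = 16π^2/3 + 100.
Parseval ⇒ Σ |c_n|^2 = 16π^2/3 + 100.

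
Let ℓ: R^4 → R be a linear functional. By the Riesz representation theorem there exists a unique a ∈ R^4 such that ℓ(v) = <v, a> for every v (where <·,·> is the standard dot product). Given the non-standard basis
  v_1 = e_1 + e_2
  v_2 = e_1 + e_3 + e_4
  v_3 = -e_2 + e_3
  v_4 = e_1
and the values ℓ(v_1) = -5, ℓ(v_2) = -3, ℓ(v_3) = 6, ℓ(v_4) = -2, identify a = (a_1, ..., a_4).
a = (-2, -3, 3, -4)

Write a = (a_1, ..., a_4) in the standard basis. For each basis vector v_i, ℓ(v_i) = <v_i, a> is a linear equation in the a_j's. Collect the n equations into a matrix system V a = ℓ, where row i of V is v_i (expressed in the standard basis). Since V is invertible (lower-triangular with 1s on the diagonal, up to permutation), solve by back-substitution:
  V =
[[1, 1, 0, 0],
 [1, 0, 1, 1],
 [0, -1, 1, 0],
 [1, 0, 0, 0]]
  V a = (-5, -3, 6, -2)
Solving gives a = (-2, -3, 3, -4).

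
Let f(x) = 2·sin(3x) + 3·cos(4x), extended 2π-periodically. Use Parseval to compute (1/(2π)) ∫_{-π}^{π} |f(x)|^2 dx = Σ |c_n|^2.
Σ |c_n|^2 = 13/2

Expand |f|^2 and use orthogonality of {sin(nx), cos(mx)} on [-π, π]:
  ∫_{-π}^{π} sin(nx)^2 dx = π, ∫ cos(mx)^2 dx = π, and cross terms integrate to 0.
So ∫_{-π}^{π} f(x)^2 dx = 2^2 · π + 3^2 · π = (4 + 9)π.
Divide by 2π: (4 + 9)/2 = 13/2.
By Parseval, this equals Σ |c_n|^2.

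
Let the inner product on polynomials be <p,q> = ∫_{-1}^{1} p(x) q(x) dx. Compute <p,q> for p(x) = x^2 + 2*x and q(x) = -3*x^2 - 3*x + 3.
<p,q> = -16/5

Expand the product: p(x)·q(x) = -3*x^4 - 9*x^3 - 3*x^2 + 6*x.
∫_{-1}^{1} of each monomial x^k gives [2/(k+1) if k even, 0 if k odd]. Integrating term-by-term (or equivalently evaluating the antiderivative F(x) = -3*x^5/5 - 9*x^4/4 - x^3 + 3*x^2 at the endpoints):
  F(1) − F(−1) = -17/20 − (47/20) = -16/5.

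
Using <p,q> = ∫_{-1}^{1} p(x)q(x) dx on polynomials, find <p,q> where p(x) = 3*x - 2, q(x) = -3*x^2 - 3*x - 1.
<p,q> = 2

Expand the product: p(x)·q(x) = -9*x^3 - 3*x^2 + 3*x + 2.
∫_{-1}^{1} of each monomial x^k gives [2/(k+1) if k even, 0 if k odd]. Integrating term-by-term (or equivalently evaluating the antiderivative F(x) = -9*x^4/4 - x^3 + 3*x^2/2 + 2*x at the endpoints):
  F(1) − F(−1) = 1/4 − (-7/4) = 2.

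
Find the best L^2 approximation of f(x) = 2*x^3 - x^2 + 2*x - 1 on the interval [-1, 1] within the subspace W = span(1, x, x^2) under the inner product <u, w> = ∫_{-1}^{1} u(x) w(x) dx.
g(x) = -x^2 + 16*x/5 - 1

The best approximation g ∈ W is the orthogonal projection of f onto W. Writing g = a_0 + a_1 x + a_2 x^2, the coefficients solve the normal equations G · a = b where
  G_{ij} = <φ_i, φ_j> and b_i = <f, φ_i>, with φ_0 = 1, φ_1 = x, φ_2 = x^2.
G =
  [2, 0, 2/3]
  [0, 2/3, 0]
  [2/3, 0, 2/5],
b = (-8/3, 32/15, -16/15).
Solving gives a_0 = -1, a_1 = 16/5, a_2 = -1, so
  g(x) = -x^2 + 16*x/5 - 1.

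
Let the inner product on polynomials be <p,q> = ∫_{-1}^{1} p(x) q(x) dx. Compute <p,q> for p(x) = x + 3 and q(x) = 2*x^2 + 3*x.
<p,q> = 6

Expand the product: p(x)·q(x) = 2*x^3 + 9*x^2 + 9*x.
∫_{-1}^{1} of each monomial x^k gives [2/(k+1) if k even, 0 if k odd]. Integrating term-by-term (or equivalently evaluating the antiderivative F(x) = x^4/2 + 3*x^3 + 9*x^2/2 at the endpoints):
  F(1) − F(−1) = 8 − (2) = 6.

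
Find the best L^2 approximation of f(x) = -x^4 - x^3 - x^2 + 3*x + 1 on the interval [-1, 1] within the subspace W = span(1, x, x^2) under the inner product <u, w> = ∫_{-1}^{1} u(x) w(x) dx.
g(x) = -13*x^2/7 + 12*x/5 + 38/35

The best approximation g ∈ W is the orthogonal projection of f onto W. Writing g = a_0 + a_1 x + a_2 x^2, the coefficients solve the normal equations G · a = b where
  G_{ij} = <φ_i, φ_j> and b_i = <f, φ_i>, with φ_0 = 1, φ_1 = x, φ_2 = x^2.
G =
  [2, 0, 2/3]
  [0, 2/3, 0]
  [2/3, 0, 2/5],
b = (14/15, 8/5, -2/105).
Solving gives a_0 = 38/35, a_1 = 12/5, a_2 = -13/7, so
  g(x) = -13*x^2/7 + 12*x/5 + 38/35.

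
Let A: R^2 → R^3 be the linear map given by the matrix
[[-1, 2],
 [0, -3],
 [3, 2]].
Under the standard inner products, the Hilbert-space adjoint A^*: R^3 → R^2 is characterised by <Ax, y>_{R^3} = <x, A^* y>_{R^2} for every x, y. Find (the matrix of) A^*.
A^* = A^T =
[[-1, 0, 3],
 [2, -3, 2]]

For real matrices with standard dot products, the defining identity <Ax, y> = <x, A^* y> gives (Ax)^T y = x^T (A^*) y, i.e. x^T A^T y = x^T (A^*) y. Since this holds for all x, y, we must have A^* = A^T. Therefore
A^* =
[[-1, 0, 3],
 [2, -3, 2]].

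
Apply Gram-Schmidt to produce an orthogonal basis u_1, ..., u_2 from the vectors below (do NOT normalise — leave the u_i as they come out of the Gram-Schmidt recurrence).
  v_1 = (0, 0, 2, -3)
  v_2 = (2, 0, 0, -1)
Orthogonal basis:
  u_1 = (0, 0, 2, -3)
  u_2 = (2, 0, -6/13, -4/13)

Apply the Gram-Schmidt recurrence
  u_1 = v_1
  u_i = v_i − Σ_{j<i} ((v_i · u_j) / (u_j · u_j)) · u_j.

Step by step this gives:
  u_1 = (0, 0, 2, -3)
  u_2 = (2, 0, -6/13, -4/13)

Orthogonality check:
  u_2 · u_1 = 0 (should be 0)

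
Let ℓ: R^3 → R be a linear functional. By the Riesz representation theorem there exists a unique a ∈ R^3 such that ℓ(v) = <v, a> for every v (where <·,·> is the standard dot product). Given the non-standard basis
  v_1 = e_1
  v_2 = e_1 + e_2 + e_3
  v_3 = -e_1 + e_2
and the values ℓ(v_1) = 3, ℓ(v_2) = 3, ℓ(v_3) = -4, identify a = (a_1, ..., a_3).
a = (3, -1, 1)

Write a = (a_1, ..., a_3) in the standard basis. For each basis vector v_i, ℓ(v_i) = <v_i, a> is a linear equation in the a_j's. Collect the n equations into a matrix system V a = ℓ, where row i of V is v_i (expressed in the standard basis). Since V is invertible (lower-triangular with 1s on the diagonal, up to permutation), solve by back-substitution:
  V =
[[1, 0, 0],
 [1, 1, 1],
 [-1, 1, 0]]
  V a = (3, 3, -4)
Solving gives a = (3, -1, 1).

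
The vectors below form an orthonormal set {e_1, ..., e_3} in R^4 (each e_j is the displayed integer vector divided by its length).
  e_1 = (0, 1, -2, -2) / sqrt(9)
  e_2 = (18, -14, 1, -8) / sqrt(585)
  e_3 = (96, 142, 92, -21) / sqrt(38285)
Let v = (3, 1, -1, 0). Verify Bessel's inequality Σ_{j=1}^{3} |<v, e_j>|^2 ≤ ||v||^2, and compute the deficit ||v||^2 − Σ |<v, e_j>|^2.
Σ |<v, e_j>|^2 = 3878/589; ||v||^2 = 11; deficit = 2601/589

Write each e_j = u_j / sqrt(<u_j, u_j>) where u_j is the displayed integer vector. Then <v, e_j> = <v, u_j> / sqrt(<u_j, u_j>), so |<v, e_j>|^2 = <v, u_j>^2 / <u_j, u_j>.
Coefficients: <v, e_1> = 3/sqrt(9), <v, e_2> = 39/sqrt(585), <v, e_3> = 338/sqrt(38285).
Square and sum: Σ |<v, e_j>|^2 = 3878/589.
Compute ||v||^2 = v·v = 11.
Deficit = 11 − 3878/589 = 2601/589 ≥ 0, confirming Bessel's inequality. (The deficit equals ||v − Σ <v,e_j> e_j||^2, the squared distance from v to span{e_j}.)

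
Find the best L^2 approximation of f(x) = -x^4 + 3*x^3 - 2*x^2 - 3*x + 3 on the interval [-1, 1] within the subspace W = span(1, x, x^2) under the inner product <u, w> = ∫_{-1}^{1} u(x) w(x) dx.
g(x) = -20*x^2/7 - 6*x/5 + 108/35

The best approximation g ∈ W is the orthogonal projection of f onto W. Writing g = a_0 + a_1 x + a_2 x^2, the coefficients solve the normal equations G · a = b where
  G_{ij} = <φ_i, φ_j> and b_i = <f, φ_i>, with φ_0 = 1, φ_1 = x, φ_2 = x^2.
G =
  [2, 0, 2/3]
  [0, 2/3, 0]
  [2/3, 0, 2/5],
b = (64/15, -4/5, 32/35).
Solving gives a_0 = 108/35, a_1 = -6/5, a_2 = -20/7, so
  g(x) = -20*x^2/7 - 6*x/5 + 108/35.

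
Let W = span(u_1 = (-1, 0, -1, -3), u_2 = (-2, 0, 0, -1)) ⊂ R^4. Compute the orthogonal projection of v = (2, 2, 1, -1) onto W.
proj_W(v) = (17/10, 0, -1/2, -2/5)

Set up U = [u_1 | ... | u_2] ∈ R^(4×2). The projector onto W = col(U) is P = U (U^T U)^(-1) U^T.
Compute U^T U =
  [11, 5]
  [5, 5],
and U^T v = (0, -3).
Solve U^T U · c = U^T v for the coefficients: c = (1/2, -11/10). The projection is proj_W(v) = U c.
Check: (v - proj_W(v)) · u_1 = 0  (should be 0).
Check: (v - proj_W(v)) · u_2 = 0  (should be 0).
Result: proj_W(v) = (17/10, 0, -1/2, -2/5).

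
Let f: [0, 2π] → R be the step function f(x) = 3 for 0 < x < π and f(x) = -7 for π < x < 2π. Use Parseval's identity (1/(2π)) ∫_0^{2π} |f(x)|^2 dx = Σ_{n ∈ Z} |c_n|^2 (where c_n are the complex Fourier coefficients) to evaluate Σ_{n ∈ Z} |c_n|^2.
Σ |c_n|^2 = 29

Parseval equates the L^2 energy of f (normalised by 1/(2π)) with the ℓ^2 sum of its Fourier coefficients: (1/(2π)) ∫_0^{2π} |f|^2 = Σ |c_n|^2.
Compute the left side: (1/(2π)) [∫_0^π 3^2 dx + ∫_π^{2π} (-7)^2 dx] = (1/(2π)) · (9π + 49π) = (9 + 49)/2 = 29.
So Σ_{n ∈ Z} |c_n|^2 = 29.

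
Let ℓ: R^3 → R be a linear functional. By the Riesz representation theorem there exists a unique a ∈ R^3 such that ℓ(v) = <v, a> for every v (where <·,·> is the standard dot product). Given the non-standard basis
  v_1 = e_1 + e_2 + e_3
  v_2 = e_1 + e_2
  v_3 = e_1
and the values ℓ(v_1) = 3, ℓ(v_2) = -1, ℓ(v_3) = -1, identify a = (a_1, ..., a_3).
a = (-1, 0, 4)

Write a = (a_1, ..., a_3) in the standard basis. For each basis vector v_i, ℓ(v_i) = <v_i, a> is a linear equation in the a_j's. Collect the n equations into a matrix system V a = ℓ, where row i of V is v_i (expressed in the standard basis). Since V is invertible (lower-triangular with 1s on the diagonal, up to permutation), solve by back-substitution:
  V =
[[1, 1, 1],
 [1, 1, 0],
 [1, 0, 0]]
  V a = (3, -1, -1)
Solving gives a = (-1, 0, 4).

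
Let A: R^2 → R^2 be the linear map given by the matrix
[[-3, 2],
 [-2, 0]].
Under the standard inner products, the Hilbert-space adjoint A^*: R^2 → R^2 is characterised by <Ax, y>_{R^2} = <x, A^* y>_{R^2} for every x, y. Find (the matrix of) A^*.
A^* = A^T =
[[-3, -2],
 [2, 0]]

For real matrices with standard dot products, the defining identity <Ax, y> = <x, A^* y> gives (Ax)^T y = x^T (A^*) y, i.e. x^T A^T y = x^T (A^*) y. Since this holds for all x, y, we must have A^* = A^T. Therefore
A^* =
[[-3, -2],
 [2, 0]].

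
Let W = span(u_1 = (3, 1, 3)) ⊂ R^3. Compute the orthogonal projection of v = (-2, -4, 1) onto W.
proj_W(v) = (-21/19, -7/19, -21/19)

Set up U = [u_1 | ... | u_1] ∈ R^(3×1). The projector onto W = col(U) is P = U (U^T U)^(-1) U^T.
Compute U^T U =
  [19],
and U^T v = (-7).
Solve U^T U · c = U^T v for the coefficients: c = (-7/19). The projection is proj_W(v) = U c.
Check: (v - proj_W(v)) · u_1 = 0  (should be 0).
Result: proj_W(v) = (-21/19, -7/19, -21/19).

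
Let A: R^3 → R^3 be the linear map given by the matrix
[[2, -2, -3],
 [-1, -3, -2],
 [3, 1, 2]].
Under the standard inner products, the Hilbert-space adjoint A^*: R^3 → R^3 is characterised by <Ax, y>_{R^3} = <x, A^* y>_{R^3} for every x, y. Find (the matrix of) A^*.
A^* = A^T =
[[2, -1, 3],
 [-2, -3, 1],
 [-3, -2, 2]]

For real matrices with standard dot products, the defining identity <Ax, y> = <x, A^* y> gives (Ax)^T y = x^T (A^*) y, i.e. x^T A^T y = x^T (A^*) y. Since this holds for all x, y, we must have A^* = A^T. Therefore
A^* =
[[2, -1, 3],
 [-2, -3, 1],
 [-3, -2, 2]].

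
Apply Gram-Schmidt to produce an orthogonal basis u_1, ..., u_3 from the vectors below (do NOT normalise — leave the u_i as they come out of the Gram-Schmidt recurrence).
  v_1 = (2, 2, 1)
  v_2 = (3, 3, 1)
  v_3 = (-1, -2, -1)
Orthogonal basis:
  u_1 = (2, 2, 1)
  u_2 = (1/9, 1/9, -4/9)
  u_3 = (1/2, -1/2, 0)

Apply the Gram-Schmidt recurrence
  u_1 = v_1
  u_i = v_i − Σ_{j<i} ((v_i · u_j) / (u_j · u_j)) · u_j.

Step by step this gives:
  u_1 = (2, 2, 1)
  u_2 = (1/9, 1/9, -4/9)
  u_3 = (1/2, -1/2, 0)

Orthogonality check:
  u_2 · u_1 = 0 (should be 0)
  u_3 · u_1 = 0 (should be 0)
  u_3 · u_2 = 0 (should be 0)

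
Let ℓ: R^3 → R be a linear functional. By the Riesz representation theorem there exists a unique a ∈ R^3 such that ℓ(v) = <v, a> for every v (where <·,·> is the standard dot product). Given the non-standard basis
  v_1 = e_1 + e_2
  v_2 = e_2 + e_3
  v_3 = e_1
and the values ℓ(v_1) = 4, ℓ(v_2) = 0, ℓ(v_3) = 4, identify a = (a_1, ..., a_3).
a = (4, 0, 0)

Write a = (a_1, ..., a_3) in the standard basis. For each basis vector v_i, ℓ(v_i) = <v_i, a> is a linear equation in the a_j's. Collect the n equations into a matrix system V a = ℓ, where row i of V is v_i (expressed in the standard basis). Since V is invertible (lower-triangular with 1s on the diagonal, up to permutation), solve by back-substitution:
  V =
[[1, 1, 0],
 [0, 1, 1],
 [1, 0, 0]]
  V a = (4, 0, 4)
Solving gives a = (4, 0, 0).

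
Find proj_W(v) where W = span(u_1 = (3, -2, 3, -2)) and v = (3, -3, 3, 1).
proj_W(v) = (33/13, -22/13, 33/13, -22/13)

Set up U = [u_1 | ... | u_1] ∈ R^(4×1). The projector onto W = col(U) is P = U (U^T U)^(-1) U^T.
Compute U^T U =
  [26],
and U^T v = (22).
Solve U^T U · c = U^T v for the coefficients: c = (11/13). The projection is proj_W(v) = U c.
Check: (v - proj_W(v)) · u_1 = 0  (should be 0).
Result: proj_W(v) = (33/13, -22/13, 33/13, -22/13).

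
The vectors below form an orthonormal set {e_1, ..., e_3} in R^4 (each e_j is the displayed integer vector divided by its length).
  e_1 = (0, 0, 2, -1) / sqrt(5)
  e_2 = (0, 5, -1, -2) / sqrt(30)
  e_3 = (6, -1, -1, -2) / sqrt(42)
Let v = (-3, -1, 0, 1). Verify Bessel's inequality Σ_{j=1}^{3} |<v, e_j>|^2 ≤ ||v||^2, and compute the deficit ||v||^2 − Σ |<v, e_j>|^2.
Σ |<v, e_j>|^2 = 73/7; ||v||^2 = 11; deficit = 4/7

Write each e_j = u_j / sqrt(<u_j, u_j>) where u_j is the displayed integer vector. Then <v, e_j> = <v, u_j> / sqrt(<u_j, u_j>), so |<v, e_j>|^2 = <v, u_j>^2 / <u_j, u_j>.
Coefficients: <v, e_1> = -1/sqrt(5), <v, e_2> = -7/sqrt(30), <v, e_3> = -19/sqrt(42).
Square and sum: Σ |<v, e_j>|^2 = 73/7.
Compute ||v||^2 = v·v = 11.
Deficit = 11 − 73/7 = 4/7 ≥ 0, confirming Bessel's inequality. (The deficit equals ||v − Σ <v,e_j> e_j||^2, the squared distance from v to span{e_j}.)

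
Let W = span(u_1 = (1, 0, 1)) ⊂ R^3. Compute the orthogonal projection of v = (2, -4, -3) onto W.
proj_W(v) = (-1/2, 0, -1/2)

Set up U = [u_1 | ... | u_1] ∈ R^(3×1). The projector onto W = col(U) is P = U (U^T U)^(-1) U^T.
Compute U^T U =
  [2],
and U^T v = (-1).
Solve U^T U · c = U^T v for the coefficients: c = (-1/2). The projection is proj_W(v) = U c.
Check: (v - proj_W(v)) · u_1 = 0  (should be 0).
Result: proj_W(v) = (-1/2, 0, -1/2).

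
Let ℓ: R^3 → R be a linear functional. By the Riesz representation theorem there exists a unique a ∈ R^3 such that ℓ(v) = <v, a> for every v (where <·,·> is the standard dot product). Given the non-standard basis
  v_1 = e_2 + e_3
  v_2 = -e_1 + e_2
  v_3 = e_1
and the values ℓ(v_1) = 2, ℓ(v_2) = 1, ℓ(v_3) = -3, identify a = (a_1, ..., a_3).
a = (-3, -2, 4)

Write a = (a_1, ..., a_3) in the standard basis. For each basis vector v_i, ℓ(v_i) = <v_i, a> is a linear equation in the a_j's. Collect the n equations into a matrix system V a = ℓ, where row i of V is v_i (expressed in the standard basis). Since V is invertible (lower-triangular with 1s on the diagonal, up to permutation), solve by back-substitution:
  V =
[[0, 1, 1],
 [-1, 1, 0],
 [1, 0, 0]]
  V a = (2, 1, -3)
Solving gives a = (-3, -2, 4).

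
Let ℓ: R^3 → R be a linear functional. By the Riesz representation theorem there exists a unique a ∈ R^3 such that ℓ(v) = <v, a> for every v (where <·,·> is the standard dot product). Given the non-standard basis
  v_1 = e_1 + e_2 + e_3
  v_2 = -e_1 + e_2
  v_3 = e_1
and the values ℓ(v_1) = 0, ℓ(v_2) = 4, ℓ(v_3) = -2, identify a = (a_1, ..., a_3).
a = (-2, 2, 0)

Write a = (a_1, ..., a_3) in the standard basis. For each basis vector v_i, ℓ(v_i) = <v_i, a> is a linear equation in the a_j's. Collect the n equations into a matrix system V a = ℓ, where row i of V is v_i (expressed in the standard basis). Since V is invertible (lower-triangular with 1s on the diagonal, up to permutation), solve by back-substitution:
  V =
[[1, 1, 1],
 [-1, 1, 0],
 [1, 0, 0]]
  V a = (0, 4, -2)
Solving gives a = (-2, 2, 0).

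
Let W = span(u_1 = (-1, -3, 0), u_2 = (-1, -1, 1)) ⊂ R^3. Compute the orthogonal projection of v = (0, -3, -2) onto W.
proj_W(v) = (3/14, -43/14, -13/7)

Set up U = [u_1 | ... | u_2] ∈ R^(3×2). The projector onto W = col(U) is P = U (U^T U)^(-1) U^T.
Compute U^T U =
  [10, 4]
  [4, 3],
and U^T v = (9, 1).
Solve U^T U · c = U^T v for the coefficients: c = (23/14, -13/7). The projection is proj_W(v) = U c.
Check: (v - proj_W(v)) · u_1 = 0  (should be 0).
Check: (v - proj_W(v)) · u_2 = 0  (should be 0).
Result: proj_W(v) = (3/14, -43/14, -13/7).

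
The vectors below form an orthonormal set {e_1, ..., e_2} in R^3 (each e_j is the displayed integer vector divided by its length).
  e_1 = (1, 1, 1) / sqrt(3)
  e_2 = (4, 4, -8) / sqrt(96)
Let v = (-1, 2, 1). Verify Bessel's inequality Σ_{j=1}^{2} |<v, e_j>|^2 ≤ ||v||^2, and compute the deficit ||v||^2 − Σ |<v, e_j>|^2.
Σ |<v, e_j>|^2 = 3/2; ||v||^2 = 6; deficit = 9/2

Write each e_j = u_j / sqrt(<u_j, u_j>) where u_j is the displayed integer vector. Then <v, e_j> = <v, u_j> / sqrt(<u_j, u_j>), so |<v, e_j>|^2 = <v, u_j>^2 / <u_j, u_j>.
Coefficients: <v, e_1> = 2/sqrt(3), <v, e_2> = -4/sqrt(96).
Square and sum: Σ |<v, e_j>|^2 = 3/2.
Compute ||v||^2 = v·v = 6.
Deficit = 6 − 3/2 = 9/2 ≥ 0, confirming Bessel's inequality. (The deficit equals ||v − Σ <v,e_j> e_j||^2, the squared distance from v to span{e_j}.)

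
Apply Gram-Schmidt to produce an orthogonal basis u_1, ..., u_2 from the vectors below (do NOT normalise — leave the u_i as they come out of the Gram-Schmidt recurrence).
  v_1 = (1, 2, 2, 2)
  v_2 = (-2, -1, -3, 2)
Orthogonal basis:
  u_1 = (1, 2, 2, 2)
  u_2 = (-20/13, -1/13, -27/13, 38/13)

Apply the Gram-Schmidt recurrence
  u_1 = v_1
  u_i = v_i − Σ_{j<i} ((v_i · u_j) / (u_j · u_j)) · u_j.

Step by step this gives:
  u_1 = (1, 2, 2, 2)
  u_2 = (-20/13, -1/13, -27/13, 38/13)

Orthogonality check:
  u_2 · u_1 = 0 (should be 0)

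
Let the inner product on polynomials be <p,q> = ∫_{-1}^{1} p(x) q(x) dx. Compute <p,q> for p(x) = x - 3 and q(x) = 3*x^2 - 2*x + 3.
<p,q> = -76/3

Expand the product: p(x)·q(x) = 3*x^3 - 11*x^2 + 9*x - 9.
∫_{-1}^{1} of each monomial x^k gives [2/(k+1) if k even, 0 if k odd]. Integrating term-by-term (or equivalently evaluating the antiderivative F(x) = 3*x^4/4 - 11*x^3/3 + 9*x^2/2 - 9*x at the endpoints):
  F(1) − F(−1) = -89/12 − (215/12) = -76/3.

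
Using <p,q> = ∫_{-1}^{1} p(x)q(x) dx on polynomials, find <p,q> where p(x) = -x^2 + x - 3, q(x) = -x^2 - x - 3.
<p,q> = 326/15

Expand the product: p(x)·q(x) = x^4 + 5*x^2 + 9.
∫_{-1}^{1} of each monomial x^k gives [2/(k+1) if k even, 0 if k odd]. Integrating term-by-term (or equivalently evaluating the antiderivative F(x) = x^5/5 + 5*x^3/3 + 9*x at the endpoints):
  F(1) − F(−1) = 163/15 − (-163/15) = 326/15.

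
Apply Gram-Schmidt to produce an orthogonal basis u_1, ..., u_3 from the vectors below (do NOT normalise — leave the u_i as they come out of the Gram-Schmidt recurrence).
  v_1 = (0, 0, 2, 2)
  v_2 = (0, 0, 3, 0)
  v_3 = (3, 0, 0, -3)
Orthogonal basis:
  u_1 = (0, 0, 2, 2)
  u_2 = (0, 0, 3/2, -3/2)
  u_3 = (3, 0, 0, 0)

Apply the Gram-Schmidt recurrence
  u_1 = v_1
  u_i = v_i − Σ_{j<i} ((v_i · u_j) / (u_j · u_j)) · u_j.

Step by step this gives:
  u_1 = (0, 0, 2, 2)
  u_2 = (0, 0, 3/2, -3/2)
  u_3 = (3, 0, 0, 0)

Orthogonality check:
  u_2 · u_1 = 0 (should be 0)
  u_3 · u_1 = 0 (should be 0)
  u_3 · u_2 = 0 (should be 0)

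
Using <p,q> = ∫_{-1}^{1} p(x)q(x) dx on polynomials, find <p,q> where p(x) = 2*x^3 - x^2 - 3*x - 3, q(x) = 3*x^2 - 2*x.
<p,q> = -24/5

Expand the product: p(x)·q(x) = 6*x^5 - 7*x^4 - 7*x^3 - 3*x^2 + 6*x.
∫_{-1}^{1} of each monomial x^k gives [2/(k+1) if k even, 0 if k odd]. Integrating term-by-term (or equivalently evaluating the antiderivative F(x) = x^6 - 7*x^5/5 - 7*x^4/4 - x^3 + 3*x^2 at the endpoints):
  F(1) − F(−1) = -3/20 − (93/20) = -24/5.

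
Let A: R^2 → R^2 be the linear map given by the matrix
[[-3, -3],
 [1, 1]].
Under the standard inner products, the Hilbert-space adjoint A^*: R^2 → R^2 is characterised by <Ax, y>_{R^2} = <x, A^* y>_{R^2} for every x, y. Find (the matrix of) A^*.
A^* = A^T =
[[-3, 1],
 [-3, 1]]

For real matrices with standard dot products, the defining identity <Ax, y> = <x, A^* y> gives (Ax)^T y = x^T (A^*) y, i.e. x^T A^T y = x^T (A^*) y. Since this holds for all x, y, we must have A^* = A^T. Therefore
A^* =
[[-3, 1],
 [-3, 1]].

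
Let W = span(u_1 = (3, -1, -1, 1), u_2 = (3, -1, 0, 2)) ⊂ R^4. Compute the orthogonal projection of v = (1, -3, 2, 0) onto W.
proj_W(v) = (1, -1/3, 2/3, 4/3)

Set up U = [u_1 | ... | u_2] ∈ R^(4×2). The projector onto W = col(U) is P = U (U^T U)^(-1) U^T.
Compute U^T U =
  [12, 12]
  [12, 14],
and U^T v = (4, 6).
Solve U^T U · c = U^T v for the coefficients: c = (-2/3, 1). The projection is proj_W(v) = U c.
Check: (v - proj_W(v)) · u_1 = 0  (should be 0).
Check: (v - proj_W(v)) · u_2 = 0  (should be 0).
Result: proj_W(v) = (1, -1/3, 2/3, 4/3).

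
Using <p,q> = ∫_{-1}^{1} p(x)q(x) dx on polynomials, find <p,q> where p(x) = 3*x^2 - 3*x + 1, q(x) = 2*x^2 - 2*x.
<p,q> = 116/15

Expand the product: p(x)·q(x) = 6*x^4 - 12*x^3 + 8*x^2 - 2*x.
∫_{-1}^{1} of each monomial x^k gives [2/(k+1) if k even, 0 if k odd]. Integrating term-by-term (or equivalently evaluating the antiderivative F(x) = 6*x^5/5 - 3*x^4 + 8*x^3/3 - x^2 at the endpoints):
  F(1) − F(−1) = -2/15 − (-118/15) = 116/15.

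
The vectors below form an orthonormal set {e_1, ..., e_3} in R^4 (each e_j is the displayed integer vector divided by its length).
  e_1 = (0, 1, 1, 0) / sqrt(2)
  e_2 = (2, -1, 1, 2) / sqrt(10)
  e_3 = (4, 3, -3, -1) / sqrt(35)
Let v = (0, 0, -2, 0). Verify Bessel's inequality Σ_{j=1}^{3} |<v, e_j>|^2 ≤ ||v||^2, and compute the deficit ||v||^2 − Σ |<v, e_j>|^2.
Σ |<v, e_j>|^2 = 24/7; ||v||^2 = 4; deficit = 4/7

Write each e_j = u_j / sqrt(<u_j, u_j>) where u_j is the displayed integer vector. Then <v, e_j> = <v, u_j> / sqrt(<u_j, u_j>), so |<v, e_j>|^2 = <v, u_j>^2 / <u_j, u_j>.
Coefficients: <v, e_1> = -2/sqrt(2), <v, e_2> = -2/sqrt(10), <v, e_3> = 6/sqrt(35).
Square and sum: Σ |<v, e_j>|^2 = 24/7.
Compute ||v||^2 = v·v = 4.
Deficit = 4 − 24/7 = 4/7 ≥ 0, confirming Bessel's inequality. (The deficit equals ||v − Σ <v,e_j> e_j||^2, the squared distance from v to span{e_j}.)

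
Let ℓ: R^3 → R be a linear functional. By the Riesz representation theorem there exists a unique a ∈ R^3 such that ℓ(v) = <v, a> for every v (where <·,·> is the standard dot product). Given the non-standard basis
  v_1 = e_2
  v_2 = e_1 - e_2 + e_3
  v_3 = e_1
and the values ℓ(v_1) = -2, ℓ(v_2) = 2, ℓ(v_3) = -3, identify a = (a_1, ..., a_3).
a = (-3, -2, 3)

Write a = (a_1, ..., a_3) in the standard basis. For each basis vector v_i, ℓ(v_i) = <v_i, a> is a linear equation in the a_j's. Collect the n equations into a matrix system V a = ℓ, where row i of V is v_i (expressed in the standard basis). Since V is invertible (lower-triangular with 1s on the diagonal, up to permutation), solve by back-substitution:
  V =
[[0, 1, 0],
 [1, -1, 1],
 [1, 0, 0]]
  V a = (-2, 2, -3)
Solving gives a = (-3, -2, 3).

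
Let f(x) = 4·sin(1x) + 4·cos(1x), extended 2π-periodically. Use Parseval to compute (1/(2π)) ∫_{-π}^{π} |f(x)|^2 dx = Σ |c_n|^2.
Σ |c_n|^2 = 16

Expand |f|^2 and use orthogonality of {sin(nx), cos(mx)} on [-π, π]:
  ∫_{-π}^{π} sin(nx)^2 dx = π, ∫ cos(mx)^2 dx = π, and cross terms integrate to 0.
So ∫_{-π}^{π} f(x)^2 dx = 4^2 · π + 4^2 · π = (16 + 16)π.
Divide by 2π: (16 + 16)/2 = 16.
By Parseval, this equals Σ |c_n|^2.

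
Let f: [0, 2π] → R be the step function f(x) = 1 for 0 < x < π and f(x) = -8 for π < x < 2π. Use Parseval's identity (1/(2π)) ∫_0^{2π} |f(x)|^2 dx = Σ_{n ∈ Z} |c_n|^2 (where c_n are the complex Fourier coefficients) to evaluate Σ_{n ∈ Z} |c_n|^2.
Σ |c_n|^2 = 65/2

Parseval equates the L^2 energy of f (normalised by 1/(2π)) with the ℓ^2 sum of its Fourier coefficients: (1/(2π)) ∫_0^{2π} |f|^2 = Σ |c_n|^2.
Compute the left side: (1/(2π)) [∫_0^π 1^2 dx + ∫_π^{2π} (-8)^2 dx] = (1/(2π)) · (1π + 64π) = (1 + 64)/2 = 65/2.
So Σ_{n ∈ Z} |c_n|^2 = 65/2.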